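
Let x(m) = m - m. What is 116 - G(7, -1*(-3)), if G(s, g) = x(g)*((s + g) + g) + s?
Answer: 109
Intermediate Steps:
x(m) = 0
G(s, g) = s (G(s, g) = 0*((s + g) + g) + s = 0*((g + s) + g) + s = 0*(s + 2*g) + s = 0 + s = s)
116 - G(7, -1*(-3)) = 116 - 1*7 = 116 - 7 = 109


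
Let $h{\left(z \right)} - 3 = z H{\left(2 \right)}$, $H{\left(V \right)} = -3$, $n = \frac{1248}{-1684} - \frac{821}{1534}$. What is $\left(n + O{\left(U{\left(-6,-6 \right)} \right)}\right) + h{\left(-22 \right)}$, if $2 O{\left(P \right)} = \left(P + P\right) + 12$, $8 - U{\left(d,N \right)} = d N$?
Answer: $\frac{29529009}{645814} \approx 45.724$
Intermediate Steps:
$n = - \frac{824249}{645814}$ ($n = 1248 \left(- \frac{1}{1684}\right) - \frac{821}{1534} = - \frac{312}{421} - \frac{821}{1534} = - \frac{824249}{645814} \approx -1.2763$)
$U{\left(d,N \right)} = 8 - N d$ ($U{\left(d,N \right)} = 8 - d N = 8 - N d$)
$O{\left(P \right)} = 6 + P$ ($O{\left(P \right)} = \frac{\left(P + P\right) + 12}{2} = \frac{2 P + 12}{2} = \frac{12 + 2 P}{2} = 6 + P$)
$h{\left(z \right)} = 3 - 3 z$ ($h{\left(z \right)} = 3 + z \left(-3\right) = 3 - 3 z$)
$\left(n + O{\left(U{\left(-6,-6 \right)} \right)}\right) + h{\left(-22 \right)} = \left(- \frac{824249}{645814} + \left(6 + \left(8 - \left(-6\right) \left(-6\right)\right)\right)\right) + \left(3 - -66\right) = \left(- \frac{824249}{645814} + \left(6 + \left(8 - 36\right)\right)\right) + \left(3 + 66\right) = \left(- \frac{824249}{645814} + \left(6 - 28\right)\right) + 69 = \left(- \frac{824249}{645814} - 22\right) + 69 = - \frac{15032157}{645814} + 69 = \frac{29529009}{645814}$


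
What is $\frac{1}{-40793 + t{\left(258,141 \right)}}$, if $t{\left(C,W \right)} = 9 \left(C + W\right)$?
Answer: $- \frac{1}{37202} \approx -2.688 \cdot 10^{-5}$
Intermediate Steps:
$t{\left(C,W \right)} = 9 C + 9 W$
$\frac{1}{-40793 + t{\left(258,141 \right)}} = \frac{1}{-40793 + \left(9 \cdot 258 + 9 \cdot 141\right)} = \frac{1}{-40793 + \left(2322 + 1269\right)} = \frac{1}{-40793 + 3591} = \frac{1}{-37202} = - \frac{1}{37202}$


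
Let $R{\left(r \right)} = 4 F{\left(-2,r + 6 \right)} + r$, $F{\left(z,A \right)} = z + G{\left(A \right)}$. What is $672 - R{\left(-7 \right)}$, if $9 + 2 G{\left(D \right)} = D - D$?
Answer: $705$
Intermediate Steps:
$G{\left(D \right)} = - \frac{9}{2}$ ($G{\left(D \right)} = - \frac{9}{2} + \frac{D - D}{2} = - \frac{9}{2} + \frac{1}{2} \cdot 0 = - \frac{9}{2} + 0 = - \frac{9}{2}$)
$F{\left(z,A \right)} = - \frac{9}{2} + z$ ($F{\left(z,A \right)} = z - \frac{9}{2} = - \frac{9}{2} + z$)
$R{\left(r \right)} = -26 + r$ ($R{\left(r \right)} = 4 \left(- \frac{9}{2} - 2\right) + r = 4 \left(- \frac{13}{2}\right) + r = -26 + r$)
$672 - R{\left(-7 \right)} = 672 - \left(-26 - 7\right) = 672 - -33 = 672 + 33 = 705$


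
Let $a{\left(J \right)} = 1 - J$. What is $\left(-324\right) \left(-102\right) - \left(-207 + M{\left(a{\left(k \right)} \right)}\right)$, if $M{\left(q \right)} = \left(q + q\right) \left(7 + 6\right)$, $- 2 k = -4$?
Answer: $33281$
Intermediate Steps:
$k = 2$ ($k = \left(- \frac{1}{2}\right) \left(-4\right) = 2$)
$M{\left(q \right)} = 26 q$ ($M{\left(q \right)} = 2 q 13 = 26 q$)
$\left(-324\right) \left(-102\right) - \left(-207 + M{\left(a{\left(k \right)} \right)}\right) = \left(-324\right) \left(-102\right) + \left(207 - 26 \left(1 - 2\right)\right) = 33048 + \left(207 - 26 \left(1 - 2\right)\right) = 33048 + \left(207 - 26 \left(-1\right)\right) = 33048 + \left(207 - -26\right) = 33048 + \left(207 + 26\right) = 33048 + 233 = 33281$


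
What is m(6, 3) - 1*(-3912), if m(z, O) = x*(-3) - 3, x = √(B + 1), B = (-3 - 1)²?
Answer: 3909 - 3*√17 ≈ 3896.6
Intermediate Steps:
B = 16 (B = (-4)² = 16)
x = √17 (x = √(16 + 1) = √17 ≈ 4.1231)
m(z, O) = -3 - 3*√17 (m(z, O) = √17*(-3) - 3 = -3*√17 - 3 = -3 - 3*√17)
m(6, 3) - 1*(-3912) = (-3 - 3*√17) - 1*(-3912) = (-3 - 3*√17) + 3912 = 3909 - 3*√17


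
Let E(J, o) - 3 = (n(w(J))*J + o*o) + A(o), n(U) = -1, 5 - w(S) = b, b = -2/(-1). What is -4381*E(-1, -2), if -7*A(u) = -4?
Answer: -262860/7 ≈ -37551.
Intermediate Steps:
b = 2 (b = -2*(-1) = 2)
A(u) = 4/7 (A(u) = -⅐*(-4) = 4/7)
w(S) = 3 (w(S) = 5 - 1*2 = 5 - 2 = 3)
E(J, o) = 25/7 + o² - J (E(J, o) = 3 + ((-J + o*o) + 4/7) = 3 + ((-J + o²) + 4/7) = 3 + ((o² - J) + 4/7) = 3 + (4/7 + o² - J) = 25/7 + o² - J)
-4381*E(-1, -2) = -4381*(25/7 + (-2)² - 1*(-1)) = -4381*(25/7 + 4 + 1) = -4381*60/7 = -262860/7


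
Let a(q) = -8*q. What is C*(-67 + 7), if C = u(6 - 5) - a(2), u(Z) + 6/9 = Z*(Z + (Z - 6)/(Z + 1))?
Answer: -830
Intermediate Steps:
u(Z) = -⅔ + Z*(Z + (-6 + Z)/(1 + Z)) (u(Z) = -⅔ + Z*(Z + (Z - 6)/(Z + 1)) = -⅔ + Z*(Z + (-6 + Z)/(1 + Z)))
C = 83/6 (C = (-2 - 20*(6 - 5) + 3*(6 - 5)³ + 6*(6 - 5)²)/(3*(1 + (6 - 5))) - (-8)*2 = (-2 - 20*1 + 3*1³ + 6*1²)/(3*(1 + 1)) - 1*(-16) = (⅓)*(-2 - 20 + 3*1 + 6*1)/2 + 16 = (⅓)*(½)*(-2 - 20 + 3 + 6) + 16 = (⅓)*(½)*(-13) + 16 = -13/6 + 16 = 83/6 ≈ 13.833)
C*(-67 + 7) = 83*(-67 + 7)/6 = (83/6)*(-60) = -830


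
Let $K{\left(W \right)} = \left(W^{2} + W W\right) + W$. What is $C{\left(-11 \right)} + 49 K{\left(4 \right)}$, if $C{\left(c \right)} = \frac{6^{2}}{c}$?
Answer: $\frac{19368}{11} \approx 1760.7$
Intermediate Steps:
$K{\left(W \right)} = W + 2 W^{2}$ ($K{\left(W \right)} = \left(W^{2} + W^{2}\right) + W = 2 W^{2} + W = W + 2 W^{2}$)
$C{\left(c \right)} = \frac{36}{c}$
$C{\left(-11 \right)} + 49 K{\left(4 \right)} = \frac{36}{-11} + 49 \cdot 4 \left(1 + 2 \cdot 4\right) = 36 \left(- \frac{1}{11}\right) + 49 \cdot 4 \left(1 + 8\right) = - \frac{36}{11} + 49 \cdot 4 \cdot 9 = - \frac{36}{11} + 49 \cdot 36 = - \frac{36}{11} + 1764 = \frac{19368}{11}$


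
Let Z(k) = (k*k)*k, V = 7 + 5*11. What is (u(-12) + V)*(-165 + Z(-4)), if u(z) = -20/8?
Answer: -27251/2 ≈ -13626.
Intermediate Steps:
u(z) = -5/2 (u(z) = -20*1/8 = -5/2)
V = 62 (V = 7 + 55 = 62)
Z(k) = k**3 (Z(k) = k**2*k = k**3)
(u(-12) + V)*(-165 + Z(-4)) = (-5/2 + 62)*(-165 + (-4)**3) = 119*(-165 - 64)/2 = (119/2)*(-229) = -27251/2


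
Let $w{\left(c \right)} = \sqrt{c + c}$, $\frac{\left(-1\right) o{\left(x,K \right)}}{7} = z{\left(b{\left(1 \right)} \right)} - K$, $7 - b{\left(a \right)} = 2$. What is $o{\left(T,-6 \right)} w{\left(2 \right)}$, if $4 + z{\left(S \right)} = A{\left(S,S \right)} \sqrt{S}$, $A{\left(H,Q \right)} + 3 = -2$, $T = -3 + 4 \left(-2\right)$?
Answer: $-28 + 70 \sqrt{5} \approx 128.52$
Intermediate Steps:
$T = -11$ ($T = -3 - 8 = -11$)
$b{\left(a \right)} = 5$ ($b{\left(a \right)} = 7 - 2 = 5$)
$A{\left(H,Q \right)} = -5$ ($A{\left(H,Q \right)} = -3 - 2 = -5$)
$z{\left(S \right)} = -4 - 5 \sqrt{S}$
$o{\left(x,K \right)} = 28 + 7 K + 35 \sqrt{5}$ ($o{\left(x,K \right)} = - 7 \left(\left(-4 - 5 \sqrt{5}\right) - K\right) = - 7 \left(-4 - K - 5 \sqrt{5}\right) = 28 + 7 K + 35 \sqrt{5}$)
$w{\left(c \right)} = \sqrt{2} \sqrt{c}$ ($w{\left(c \right)} = \sqrt{2 c} = \sqrt{2} \sqrt{c}$)
$o{\left(T,-6 \right)} w{\left(2 \right)} = \left(28 + 7 \left(-6\right) + 35 \sqrt{5}\right) \sqrt{2} \sqrt{2} = \left(28 - 42 + 35 \sqrt{5}\right) 2 = \left(-14 + 35 \sqrt{5}\right) 2 = -28 + 70 \sqrt{5}$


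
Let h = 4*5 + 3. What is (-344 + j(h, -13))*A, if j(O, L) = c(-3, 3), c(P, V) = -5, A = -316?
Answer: 110284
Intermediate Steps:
h = 23 (h = 20 + 3 = 23)
j(O, L) = -5
(-344 + j(h, -13))*A = (-344 - 5)*(-316) = -349*(-316) = 110284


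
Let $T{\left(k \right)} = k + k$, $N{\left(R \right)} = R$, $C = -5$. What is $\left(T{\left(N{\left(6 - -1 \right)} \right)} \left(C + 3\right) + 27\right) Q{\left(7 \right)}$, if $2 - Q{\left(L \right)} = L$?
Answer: $5$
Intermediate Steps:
$T{\left(k \right)} = 2 k$
$Q{\left(L \right)} = 2 - L$
$\left(T{\left(N{\left(6 - -1 \right)} \right)} \left(C + 3\right) + 27\right) Q{\left(7 \right)} = \left(2 \left(6 - -1\right) \left(-5 + 3\right) + 27\right) \left(2 - 7\right) = \left(2 \left(6 + 1\right) \left(-2\right) + 27\right) \left(2 - 7\right) = \left(2 \cdot 7 \left(-2\right) + 27\right) \left(-5\right) = \left(14 \left(-2\right) + 27\right) \left(-5\right) = \left(-28 + 27\right) \left(-5\right) = \left(-1\right) \left(-5\right) = 5$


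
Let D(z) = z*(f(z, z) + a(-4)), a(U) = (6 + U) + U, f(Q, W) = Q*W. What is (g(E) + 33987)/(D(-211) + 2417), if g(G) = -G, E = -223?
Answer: -17105/4695546 ≈ -0.0036428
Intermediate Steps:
a(U) = 6 + 2*U
D(z) = z*(-2 + z²) (D(z) = z*(z*z + (6 + 2*(-4))) = z*(z² + (6 - 8)) = z*(z² - 2) = z*(-2 + z²))
(g(E) + 33987)/(D(-211) + 2417) = (-1*(-223) + 33987)/(-211*(-2 + (-211)²) + 2417) = (223 + 33987)/(-211*(-2 + 44521) + 2417) = 34210/(-211*44519 + 2417) = 34210/(-9393509 + 2417) = 34210/(-9391092) = 34210*(-1/9391092) = -17105/4695546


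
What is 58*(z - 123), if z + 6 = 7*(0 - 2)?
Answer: -8294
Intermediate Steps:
z = -20 (z = -6 + 7*(0 - 2) = -6 + 7*(-2) = -6 - 14 = -20)
58*(z - 123) = 58*(-20 - 123) = 58*(-143) = -8294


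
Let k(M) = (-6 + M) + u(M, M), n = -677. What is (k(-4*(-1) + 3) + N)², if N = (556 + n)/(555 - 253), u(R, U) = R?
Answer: 5267025/91204 ≈ 57.750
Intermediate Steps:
k(M) = -6 + 2*M (k(M) = (-6 + M) + M = -6 + 2*M)
N = -121/302 (N = (556 - 677)/(555 - 253) = -121/302 ≈ -0.40066)
(k(-4*(-1) + 3) + N)² = ((-6 + 2*(-4*(-1) + 3)) - 121/302)² = ((-6 + 2*(4 + 3)) - 121/302)² = ((-6 + 2*7) - 121/302)² = ((-6 + 14) - 121/302)² = (8 - 121/302)² = (2295/302)² = 5267025/91204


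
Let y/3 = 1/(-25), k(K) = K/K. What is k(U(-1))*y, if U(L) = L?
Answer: -3/25 ≈ -0.12000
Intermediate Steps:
k(K) = 1
y = -3/25 (y = 3/(-25) = 3*(-1/25) = -3/25 ≈ -0.12000)
k(U(-1))*y = 1*(-3/25) = -3/25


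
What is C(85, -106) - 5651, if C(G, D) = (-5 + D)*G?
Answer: -15086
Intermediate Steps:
C(G, D) = G*(-5 + D)
C(85, -106) - 5651 = 85*(-5 - 106) - 5651 = 85*(-111) - 5651 = -9435 - 5651 = -15086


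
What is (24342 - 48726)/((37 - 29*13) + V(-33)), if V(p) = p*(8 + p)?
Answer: -24384/485 ≈ -50.276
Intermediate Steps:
(24342 - 48726)/((37 - 29*13) + V(-33)) = (24342 - 48726)/((37 - 29*13) - 33*(8 - 33)) = -24384/((37 - 377) - 33*(-25)) = -24384/(-340 + 825) = -24384/485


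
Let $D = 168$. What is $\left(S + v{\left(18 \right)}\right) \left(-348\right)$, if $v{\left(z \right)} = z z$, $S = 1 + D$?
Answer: $-171564$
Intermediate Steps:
$S = 169$ ($S = 1 + 168 = 169$)
$v{\left(z \right)} = z^{2}$
$\left(S + v{\left(18 \right)}\right) \left(-348\right) = \left(169 + 18^{2}\right) \left(-348\right) = \left(169 + 324\right) \left(-348\right) = 493 \left(-348\right) = -171564$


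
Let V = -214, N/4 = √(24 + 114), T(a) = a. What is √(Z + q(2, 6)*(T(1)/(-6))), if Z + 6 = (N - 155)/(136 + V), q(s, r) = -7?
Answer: √(-4329 - 78*√138)/39 ≈ 1.857*I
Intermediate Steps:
N = 4*√138 (N = 4*√(24 + 114) = 4*√138 ≈ 46.989)
Z = -313/78 - 2*√138/39 (Z = -6 + (4*√138 - 155)/(136 - 214) = -6 + (-155 + 4*√138)/(-78) = -6 + (-155 + 4*√138)*(-1/78) = -6 + (155/78 - 2*√138/39) = -313/78 - 2*√138/39 ≈ -4.6152)
√(Z + q(2, 6)*(T(1)/(-6))) = √((-313/78 - 2*√138/39) - 7/(-6)) = √((-313/78 - 2*√138/39) - 7*(-1)/6) = √((-313/78 - 2*√138/39) - 7*(-⅙)) = √((-313/78 - 2*√138/39) + 7/6) = √(-37/13 - 2*√138/39)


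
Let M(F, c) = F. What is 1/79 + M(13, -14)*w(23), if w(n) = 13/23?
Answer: 13374/1817 ≈ 7.3605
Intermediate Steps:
w(n) = 13/23 (w(n) = 13*(1/23) = 13/23)
1/79 + M(13, -14)*w(23) = 1/79 + 13*(13/23) = 1/79 + 169/23 = 13374/1817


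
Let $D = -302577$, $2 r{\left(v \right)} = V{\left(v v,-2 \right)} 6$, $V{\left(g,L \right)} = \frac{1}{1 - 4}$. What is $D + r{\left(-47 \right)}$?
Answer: $-302578$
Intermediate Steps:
$V{\left(g,L \right)} = - \frac{1}{3}$ ($V{\left(g,L \right)} = \frac{1}{-3} = - \frac{1}{3}$)
$r{\left(v \right)} = -1$ ($r{\left(v \right)} = \frac{\left(- \frac{1}{3}\right) 6}{2} = \frac{1}{2} \left(-2\right) = -1$)
$D + r{\left(-47 \right)} = -302577 - 1 = -302578$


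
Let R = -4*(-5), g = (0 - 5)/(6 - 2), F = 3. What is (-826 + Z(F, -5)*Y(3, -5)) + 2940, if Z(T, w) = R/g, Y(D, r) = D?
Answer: 2066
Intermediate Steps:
g = -5/4 ≈ -1.2500
R = 20
Z(T, w) = -16 (Z(T, w) = 20/(-5/4) = 20*(-⅘) = -16)
(-826 + Z(F, -5)*Y(3, -5)) + 2940 = (-826 - 16*3) + 2940 = (-826 - 48) + 2940 = -874 + 2940 = 2066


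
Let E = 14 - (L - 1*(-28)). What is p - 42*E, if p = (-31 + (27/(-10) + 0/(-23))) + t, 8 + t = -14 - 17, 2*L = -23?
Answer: 323/10 ≈ 32.300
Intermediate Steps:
L = -23/2 (L = (1/2)*(-23) = -23/2 ≈ -11.500)
t = -39 (t = -8 + (-14 - 17) = -8 - 31 = -39)
E = -5/2 (E = 14 - (-23/2 - 1*(-28)) = 14 - (-23/2 + 28) = 14 - 1*33/2 = 14 - 33/2 = -5/2 ≈ -2.5000)
p = -727/10 (p = (-31 + (27/(-10) + 0/(-23))) - 39 = (-31 + (27*(-1/10) + 0*(-1/23))) - 39 = (-31 + (-27/10 + 0)) - 39 = (-31 - 27/10) - 39 = -337/10 - 39 = -727/10 ≈ -72.700)
p - 42*E = -727/10 - 42*(-5/2) = -727/10 + 105 = 323/10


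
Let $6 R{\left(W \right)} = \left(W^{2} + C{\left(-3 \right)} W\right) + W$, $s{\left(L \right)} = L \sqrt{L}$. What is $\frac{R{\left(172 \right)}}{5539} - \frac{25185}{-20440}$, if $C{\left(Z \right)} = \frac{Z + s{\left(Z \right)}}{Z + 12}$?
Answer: $\frac{5934407}{2791656} - \frac{86 i \sqrt{3}}{49851} \approx 2.1258 - 0.002988 i$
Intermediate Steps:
$s{\left(L \right)} = L^{\frac{3}{2}}$
$C{\left(Z \right)} = \frac{Z + Z^{\frac{3}{2}}}{12 + Z}$ ($C{\left(Z \right)} = \frac{Z + Z^{\frac{3}{2}}}{Z + 12} = \frac{Z + Z^{\frac{3}{2}}}{12 + Z}$)
$R{\left(W \right)} = \frac{W}{6} + \frac{W^{2}}{6} + \frac{W \left(- \frac{1}{3} - \frac{i \sqrt{3}}{3}\right)}{6}$ ($R{\left(W \right)} = \frac{\left(W^{2} + \frac{-3 + \left(-3\right)^{\frac{3}{2}}}{12 - 3} W\right) + W}{6} = \frac{\left(W^{2} + \frac{-3 - 3 i \sqrt{3}}{9} W\right) + W}{6} = \frac{\left(W^{2} + \left(- \frac{1}{3} - \frac{i \sqrt{3}}{3}\right) W\right) + W}{6} = \frac{\left(W^{2} + W \left(- \frac{1}{3} - \frac{i \sqrt{3}}{3}\right)\right) + W}{6} = \frac{W + W^{2} + W \left(- \frac{1}{3} - \frac{i \sqrt{3}}{3}\right)}{6} = \frac{W}{6} + \frac{W^{2}}{6} + \frac{W \left(- \frac{1}{3} - \frac{i \sqrt{3}}{3}\right)}{6}$)
$\frac{R{\left(172 \right)}}{5539} - \frac{25185}{-20440} = \frac{\frac{1}{18} \cdot 172 \left(2 + 3 \cdot 172 - i \sqrt{3}\right)}{5539} - \frac{25185}{-20440} = \frac{1}{18} \cdot 172 \left(2 + 516 - i \sqrt{3}\right) \frac{1}{5539} - - \frac{69}{56} = \frac{1}{18} \cdot 172 \left(518 - i \sqrt{3}\right) \frac{1}{5539} + \frac{69}{56} = \left(\frac{44548}{9} - \frac{86 i \sqrt{3}}{9}\right) \frac{1}{5539} + \frac{69}{56} = \left(\frac{44548}{49851} - \frac{86 i \sqrt{3}}{49851}\right) + \frac{69}{56} = \frac{5934407}{2791656} - \frac{86 i \sqrt{3}}{49851}$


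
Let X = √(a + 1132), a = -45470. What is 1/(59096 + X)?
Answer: 29548/1746190777 - I*√44338/3492381554 ≈ 1.6921e-5 - 6.0293e-8*I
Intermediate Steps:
X = I*√44338 (X = √(-45470 + 1132) = √(-44338) = I*√44338 ≈ 210.57*I)
1/(59096 + X) = 1/(59096 + I*√44338)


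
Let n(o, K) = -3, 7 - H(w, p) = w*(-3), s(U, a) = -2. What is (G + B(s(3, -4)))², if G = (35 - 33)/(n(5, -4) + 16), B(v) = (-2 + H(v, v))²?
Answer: 225/169 ≈ 1.3314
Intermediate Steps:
H(w, p) = 7 + 3*w (H(w, p) = 7 - w*(-3) = 7 - (-3)*w = 7 + 3*w)
B(v) = (5 + 3*v)² (B(v) = (-2 + (7 + 3*v))² = (5 + 3*v)²)
G = 2/13 (G = (35 - 33)/(-3 + 16) = 2/13 ≈ 0.15385)
(G + B(s(3, -4)))² = (2/13 + (5 + 3*(-2))²)² = (2/13 + (5 - 6)²)² = (2/13 + (-1)²)² = (2/13 + 1)² = (15/13)² = 225/169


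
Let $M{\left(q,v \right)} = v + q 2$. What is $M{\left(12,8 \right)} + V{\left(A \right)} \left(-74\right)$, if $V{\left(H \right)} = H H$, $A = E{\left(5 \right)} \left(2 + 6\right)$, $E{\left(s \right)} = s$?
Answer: $-118368$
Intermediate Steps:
$M{\left(q,v \right)} = v + 2 q$
$A = 40$ ($A = 5 \left(2 + 6\right) = 5 \cdot 8 = 40$)
$V{\left(H \right)} = H^{2}$
$M{\left(12,8 \right)} + V{\left(A \right)} \left(-74\right) = \left(8 + 2 \cdot 12\right) + 40^{2} \left(-74\right) = \left(8 + 24\right) + 1600 \left(-74\right) = 32 - 118400 = -118368$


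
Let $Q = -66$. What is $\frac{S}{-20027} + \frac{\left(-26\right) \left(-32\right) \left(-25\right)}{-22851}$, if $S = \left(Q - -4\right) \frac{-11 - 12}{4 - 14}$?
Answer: $\frac{2099100763}{2288184885} \approx 0.91737$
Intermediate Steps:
$S = - \frac{713}{5}$ ($S = \left(-66 - -4\right) \frac{-11 - 12}{4 - 14} = \left(-66 + 4\right) \left(- \frac{23}{-10}\right) = - 62 \left(\left(-23\right) \left(- \frac{1}{10}\right)\right) = \left(-62\right) \frac{23}{10} = - \frac{713}{5} \approx -142.6$)
$\frac{S}{-20027} + \frac{\left(-26\right) \left(-32\right) \left(-25\right)}{-22851} = - \frac{713}{5 \left(-20027\right)} + \frac{\left(-26\right) \left(-32\right) \left(-25\right)}{-22851} = \left(- \frac{713}{5}\right) \left(- \frac{1}{20027}\right) + 832 \left(-25\right) \left(- \frac{1}{22851}\right) = \frac{713}{100135} - - \frac{20800}{22851} = \frac{713}{100135} + \frac{20800}{22851} = \frac{2099100763}{2288184885}$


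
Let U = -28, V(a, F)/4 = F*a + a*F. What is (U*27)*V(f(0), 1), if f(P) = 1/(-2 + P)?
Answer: 3024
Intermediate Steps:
V(a, F) = 8*F*a (V(a, F) = 4*(F*a + a*F) = 4*(F*a + F*a) = 4*(2*F*a) = 8*F*a)
(U*27)*V(f(0), 1) = (-28*27)*(8*1/(-2 + 0)) = -6048/(-2) = -6048*(-1)/2 = -756*(-4) = 3024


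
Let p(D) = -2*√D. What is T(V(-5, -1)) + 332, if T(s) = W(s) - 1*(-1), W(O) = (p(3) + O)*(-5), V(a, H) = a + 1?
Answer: 353 + 10*√3 ≈ 370.32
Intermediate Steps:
V(a, H) = 1 + a
W(O) = -5*O + 10*√3 (W(O) = (-2*√3 + O)*(-5) = (O - 2*√3)*(-5) = -5*O + 10*√3)
T(s) = 1 - 5*s + 10*√3 (T(s) = (-5*s + 10*√3) - 1*(-1) = (-5*s + 10*√3) + 1 = 1 - 5*s + 10*√3)
T(V(-5, -1)) + 332 = (1 - 5*(1 - 5) + 10*√3) + 332 = (1 - 5*(-4) + 10*√3) + 332 = (1 + 20 + 10*√3) + 332 = (21 + 10*√3) + 332 = 353 + 10*√3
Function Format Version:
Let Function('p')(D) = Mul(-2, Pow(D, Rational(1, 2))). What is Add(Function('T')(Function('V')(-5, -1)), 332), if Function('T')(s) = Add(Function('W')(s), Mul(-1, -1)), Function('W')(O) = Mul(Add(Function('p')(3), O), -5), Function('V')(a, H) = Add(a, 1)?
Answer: Add(353, Mul(10, Pow(3, Rational(1, 2)))) ≈ 370.32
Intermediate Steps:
Function('V')(a, H) = Add(1, a)
Function('W')(O) = Add(Mul(-5, O), Mul(10, Pow(3, Rational(1, 2)))) (Function('W')(O) = Mul(Add(Mul(-2, Pow(3, Rational(1, 2))), O), -5) = Mul(Add(O, Mul(-2, Pow(3, Rational(1, 2)))), -5) = Add(Mul(-5, O), Mul(10, Pow(3, Rational(1, 2)))))
Function('T')(s) = Add(1, Mul(-5, s), Mul(10, Pow(3, Rational(1, 2)))) (Function('T')(s) = Add(Add(Mul(-5, s), Mul(10, Pow(3, Rational(1, 2)))), Mul(-1, -1)) = Add(Add(Mul(-5, s), Mul(10, Pow(3, Rational(1, 2)))), 1) = Add(1, Mul(-5, s), Mul(10, Pow(3, Rational(1, 2)))))
Add(Function('T')(Function('V')(-5, -1)), 332) = Add(Add(1, Mul(-5, Add(1, -5)), Mul(10, Pow(3, Rational(1, 2)))), 332) = Add(Add(1, Mul(-5, -4), Mul(10, Pow(3, Rational(1, 2)))), 332) = Add(Add(1, 20, Mul(10, Pow(3, Rational(1, 2)))), 332) = Add(Add(21, Mul(10, Pow(3, Rational(1, 2)))), 332) = Add(353, Mul(10, Pow(3, Rational(1, 2))))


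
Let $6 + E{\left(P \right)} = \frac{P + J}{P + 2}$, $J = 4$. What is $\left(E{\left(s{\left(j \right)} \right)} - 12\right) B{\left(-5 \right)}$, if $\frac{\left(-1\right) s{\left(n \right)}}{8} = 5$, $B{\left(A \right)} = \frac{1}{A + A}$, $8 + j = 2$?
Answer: $\frac{162}{95} \approx 1.7053$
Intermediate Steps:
$j = -6$ ($j = -8 + 2 = -6$)
$B{\left(A \right)} = \frac{1}{2 A}$
$s{\left(n \right)} = -40$ ($s{\left(n \right)} = \left(-8\right) 5 = -40$)
$E{\left(P \right)} = -6 + \frac{4 + P}{2 + P}$ ($E{\left(P \right)} = -6 + \frac{P + 4}{P + 2} = -6 + \frac{4 + P}{2 + P}$)
$\left(E{\left(s{\left(j \right)} \right)} - 12\right) B{\left(-5 \right)} = \left(\frac{-8 - -200}{2 - 40} - 12\right) \frac{1}{2 \left(-5\right)} = \left(\frac{-8 + 200}{-38} - 12\right) \frac{1}{2} \left(- \frac{1}{5}\right) = \left(\left(- \frac{1}{38}\right) 192 - 12\right) \left(- \frac{1}{10}\right) = \left(- \frac{96}{19} - 12\right) \left(- \frac{1}{10}\right) = \left(- \frac{324}{19}\right) \left(- \frac{1}{10}\right) = \frac{162}{95}$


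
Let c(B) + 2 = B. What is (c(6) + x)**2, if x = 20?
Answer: 576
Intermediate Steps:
c(B) = -2 + B
(c(6) + x)**2 = ((-2 + 6) + 20)**2 = (4 + 20)**2 = 24**2 = 576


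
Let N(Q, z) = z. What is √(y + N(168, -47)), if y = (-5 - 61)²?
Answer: √4309 ≈ 65.643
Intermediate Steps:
y = 4356 (y = (-66)² = 4356)
√(y + N(168, -47)) = √(4356 - 47) = √4309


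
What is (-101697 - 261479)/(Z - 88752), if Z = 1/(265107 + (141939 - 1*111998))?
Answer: 107154352448/26186100095 ≈ 4.0920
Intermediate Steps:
Z = 1/295048 (Z = 1/(265107 + (141939 - 111998)) = 1/(265107 + 29941) = 1/295048 ≈ 3.3893e-6)
(-101697 - 261479)/(Z - 88752) = (-101697 - 261479)/(1/295048 - 88752) = -363176/(-26186100095/295048) = -363176*(-295048/26186100095) = 107154352448/26186100095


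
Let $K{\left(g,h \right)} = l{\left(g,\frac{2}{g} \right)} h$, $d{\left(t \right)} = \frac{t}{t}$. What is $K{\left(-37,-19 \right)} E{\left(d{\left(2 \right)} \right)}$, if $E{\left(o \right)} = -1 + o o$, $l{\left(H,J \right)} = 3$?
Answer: $0$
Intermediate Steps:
$d{\left(t \right)} = 1$
$K{\left(g,h \right)} = 3 h$
$E{\left(o \right)} = -1 + o^{2}$
$K{\left(-37,-19 \right)} E{\left(d{\left(2 \right)} \right)} = 3 \left(-19\right) \left(-1 + 1^{2}\right) = - 57 \left(-1 + 1\right) = \left(-57\right) 0 = 0$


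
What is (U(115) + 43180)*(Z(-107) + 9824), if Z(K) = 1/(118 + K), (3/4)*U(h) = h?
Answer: 14048450000/33 ≈ 4.2571e+8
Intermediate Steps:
U(h) = 4*h/3
(U(115) + 43180)*(Z(-107) + 9824) = ((4/3)*115 + 43180)*(1/(118 - 107) + 9824) = (460/3 + 43180)*(1/11 + 9824) = 130000*(1/11 + 9824)/3 = (130000/3)*(108065/11) = 14048450000/33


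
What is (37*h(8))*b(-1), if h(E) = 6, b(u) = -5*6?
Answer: -6660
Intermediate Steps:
b(u) = -30
(37*h(8))*b(-1) = (37*6)*(-30) = 222*(-30) = -6660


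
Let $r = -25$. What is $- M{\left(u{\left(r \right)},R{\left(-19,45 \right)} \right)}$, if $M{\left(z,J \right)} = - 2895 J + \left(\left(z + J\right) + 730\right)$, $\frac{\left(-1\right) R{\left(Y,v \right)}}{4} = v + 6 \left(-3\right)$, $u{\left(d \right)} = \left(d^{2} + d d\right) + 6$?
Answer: $-314538$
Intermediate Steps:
$u{\left(d \right)} = 6 + 2 d^{2}$ ($u{\left(d \right)} = \left(d^{2} + d^{2}\right) + 6 = 2 d^{2} + 6 = 6 + 2 d^{2}$)
$R{\left(Y,v \right)} = 72 - 4 v$ ($R{\left(Y,v \right)} = - 4 \left(v + 6 \left(-3\right)\right) = - 4 \left(v - 18\right) = - 4 \left(-18 + v\right) = 72 - 4 v$)
$M{\left(z,J \right)} = 730 + z - 2894 J$ ($M{\left(z,J \right)} = - 2895 J + \left(\left(J + z\right) + 730\right) = - 2895 J + \left(730 + J + z\right) = 730 + z - 2894 J$)
$- M{\left(u{\left(r \right)},R{\left(-19,45 \right)} \right)} = - (730 + \left(6 + 2 \left(-25\right)^{2}\right) - 2894 \left(72 - 180\right)) = - (730 + \left(6 + 2 \cdot 625\right) - 2894 \left(72 - 180\right)) = - (730 + \left(6 + 1250\right) - -312552) = - (730 + 1256 + 312552) = \left(-1\right) 314538 = -314538$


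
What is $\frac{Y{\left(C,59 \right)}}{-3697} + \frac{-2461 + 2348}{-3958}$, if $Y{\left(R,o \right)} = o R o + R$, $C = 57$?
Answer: $- \frac{785142331}{14632726} \approx -53.657$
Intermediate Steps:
$Y{\left(R,o \right)} = R + R o^{2}$ ($Y{\left(R,o \right)} = R o o + R = R o^{2} + R = R + R o^{2}$)
$\frac{Y{\left(C,59 \right)}}{-3697} + \frac{-2461 + 2348}{-3958} = \frac{57 \left(1 + 59^{2}\right)}{-3697} + \frac{-2461 + 2348}{-3958} = 57 \left(1 + 3481\right) \left(- \frac{1}{3697}\right) - - \frac{113}{3958} = 57 \cdot 3482 \left(- \frac{1}{3697}\right) + \frac{113}{3958} = 198474 \left(- \frac{1}{3697}\right) + \frac{113}{3958} = - \frac{198474}{3697} + \frac{113}{3958} = - \frac{785142331}{14632726}$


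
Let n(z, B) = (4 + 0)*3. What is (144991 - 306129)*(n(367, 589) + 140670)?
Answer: -22669216116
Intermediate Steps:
n(z, B) = 12 (n(z, B) = 4*3 = 12)
(144991 - 306129)*(n(367, 589) + 140670) = (144991 - 306129)*(12 + 140670) = -161138*140682 = -22669216116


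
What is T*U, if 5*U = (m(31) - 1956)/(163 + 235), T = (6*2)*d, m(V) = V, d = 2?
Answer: -4620/199 ≈ -23.216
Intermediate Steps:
T = 24 (T = (6*2)*2 = 12*2 = 24)
U = -385/398 (U = ((31 - 1956)/(163 + 235))/5 = (-1925/398)/5 = (-1925*1/398)/5 = (1/5)*(-1925/398) = -385/398 ≈ -0.96734)
T*U = 24*(-385/398) = -4620/199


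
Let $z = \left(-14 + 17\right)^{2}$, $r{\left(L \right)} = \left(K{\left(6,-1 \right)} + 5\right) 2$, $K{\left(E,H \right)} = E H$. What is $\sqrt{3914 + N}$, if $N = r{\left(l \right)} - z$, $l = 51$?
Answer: $\sqrt{3903} \approx 62.474$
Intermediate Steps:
$r{\left(L \right)} = -2$ ($r{\left(L \right)} = \left(6 \left(-1\right) + 5\right) 2 = \left(-6 + 5\right) 2 = \left(-1\right) 2 = -2$)
$z = 9$ ($z = 3^{2} = 9$)
$N = -11$ ($N = -2 - 9 = -11$)
$\sqrt{3914 + N} = \sqrt{3914 - 11} = \sqrt{3903}$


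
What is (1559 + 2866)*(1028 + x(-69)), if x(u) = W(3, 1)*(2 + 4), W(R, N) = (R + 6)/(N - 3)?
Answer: 4429425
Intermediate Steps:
W(R, N) = (6 + R)/(-3 + N)
x(u) = -27 (x(u) = ((6 + 3)/(-3 + 1))*(2 + 4) = (9/(-2))*6 = -½*9*6 = -9/2*6 = -27)
(1559 + 2866)*(1028 + x(-69)) = (1559 + 2866)*(1028 - 27) = 4425*1001 = 4429425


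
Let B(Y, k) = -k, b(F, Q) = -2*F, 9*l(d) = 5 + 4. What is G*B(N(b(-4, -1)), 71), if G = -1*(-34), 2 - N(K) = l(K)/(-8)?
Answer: -2414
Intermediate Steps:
l(d) = 1 (l(d) = (5 + 4)/9 = (1/9)*9 = 1)
N(K) = 17/8 (N(K) = 2 - 1/(-8) = 2 - (-1)/8 = 2 - 1*(-1/8) = 2 + 1/8 = 17/8)
G = 34
G*B(N(b(-4, -1)), 71) = 34*(-1*71) = 34*(-71) = -2414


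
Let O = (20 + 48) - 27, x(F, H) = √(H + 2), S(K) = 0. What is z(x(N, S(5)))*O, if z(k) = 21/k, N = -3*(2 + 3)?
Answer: 861*√2/2 ≈ 608.82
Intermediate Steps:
N = -15 (N = -3*5 = -15)
x(F, H) = √(2 + H)
O = 41 (O = 68 - 27 = 41)
z(x(N, S(5)))*O = (21/(√(2 + 0)))*41 = (21/(√2))*41 = (21*(√2/2))*41 = (21*√2/2)*41 = 861*√2/2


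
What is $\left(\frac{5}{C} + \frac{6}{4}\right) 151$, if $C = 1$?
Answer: $\frac{1963}{2} \approx 981.5$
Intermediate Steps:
$\left(\frac{5}{C} + \frac{6}{4}\right) 151 = \left(\frac{5}{1} + \frac{6}{4}\right) 151 = \left(5 \cdot 1 + 6 \cdot \frac{1}{4}\right) 151 = \left(5 + \frac{3}{2}\right) 151 = \frac{13}{2} \cdot 151 = \frac{1963}{2}$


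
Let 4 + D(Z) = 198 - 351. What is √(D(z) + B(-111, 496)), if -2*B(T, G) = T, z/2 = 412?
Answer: I*√406/2 ≈ 10.075*I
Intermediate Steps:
z = 824 (z = 2*412 = 824)
B(T, G) = -T/2
D(Z) = -157 (D(Z) = -4 + (198 - 351) = -4 - 153 = -157)
√(D(z) + B(-111, 496)) = √(-157 - ½*(-111)) = √(-157 + 111/2) = √(-203/2) = I*√406/2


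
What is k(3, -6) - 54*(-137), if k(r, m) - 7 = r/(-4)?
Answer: 29617/4 ≈ 7404.3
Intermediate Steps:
k(r, m) = 7 - r/4 (k(r, m) = 7 + r/(-4) = 7 + r*(-¼) = 7 - r/4)
k(3, -6) - 54*(-137) = (7 - ¼*3) - 54*(-137) = (7 - ¾) + 7398 = 25/4 + 7398 = 29617/4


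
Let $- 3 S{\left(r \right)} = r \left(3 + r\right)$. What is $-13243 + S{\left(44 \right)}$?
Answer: $- \frac{41797}{3} \approx -13932.0$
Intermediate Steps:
$S{\left(r \right)} = - \frac{r \left(3 + r\right)}{3}$
$-13243 + S{\left(44 \right)} = -13243 - \frac{44 \left(3 + 44\right)}{3} = -13243 - \frac{44}{3} \cdot 47 = -13243 - \frac{2068}{3} = - \frac{41797}{3}$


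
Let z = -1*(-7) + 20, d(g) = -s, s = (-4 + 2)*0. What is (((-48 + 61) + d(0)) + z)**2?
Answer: 1600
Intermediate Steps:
s = 0 (s = -2*0 = 0)
d(g) = 0 (d(g) = -1*0 = 0)
z = 27 (z = 7 + 20 = 27)
(((-48 + 61) + d(0)) + z)**2 = (((-48 + 61) + 0) + 27)**2 = ((13 + 0) + 27)**2 = (13 + 27)**2 = 40**2 = 1600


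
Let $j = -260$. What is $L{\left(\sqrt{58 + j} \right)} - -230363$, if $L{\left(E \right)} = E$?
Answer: $230363 + i \sqrt{202} \approx 2.3036 \cdot 10^{5} + 14.213 i$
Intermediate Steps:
$L{\left(\sqrt{58 + j} \right)} - -230363 = \sqrt{58 - 260} - -230363 = \sqrt{-202} + 230363 = i \sqrt{202} + 230363 = 230363 + i \sqrt{202}$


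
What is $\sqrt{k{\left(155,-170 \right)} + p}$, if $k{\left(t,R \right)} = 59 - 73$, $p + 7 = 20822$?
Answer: $\sqrt{20801} \approx 144.23$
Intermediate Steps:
$p = 20815$ ($p = -7 + 20822 = 20815$)
$k{\left(t,R \right)} = -14$ ($k{\left(t,R \right)} = 59 - 73 = -14$)
$\sqrt{k{\left(155,-170 \right)} + p} = \sqrt{-14 + 20815} = \sqrt{20801}$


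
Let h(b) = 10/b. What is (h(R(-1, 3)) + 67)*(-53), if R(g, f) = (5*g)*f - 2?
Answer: -59837/17 ≈ -3519.8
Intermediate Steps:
R(g, f) = -2 + 5*f*g (R(g, f) = 5*f*g - 2 = -2 + 5*f*g)
(h(R(-1, 3)) + 67)*(-53) = (10/(-2 + 5*3*(-1)) + 67)*(-53) = (10/(-2 - 15) + 67)*(-53) = (10/(-17) + 67)*(-53) = (10*(-1/17) + 67)*(-53) = (-10/17 + 67)*(-53) = (1129/17)*(-53) = -59837/17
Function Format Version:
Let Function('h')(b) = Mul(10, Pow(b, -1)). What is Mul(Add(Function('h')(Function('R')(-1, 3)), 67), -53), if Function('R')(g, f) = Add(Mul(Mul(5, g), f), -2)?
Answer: Rational(-59837, 17) ≈ -3519.8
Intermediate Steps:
Function('R')(g, f) = Add(-2, Mul(5, f, g)) (Function('R')(g, f) = Add(Mul(5, f, g), -2) = Add(-2, Mul(5, f, g)))
Mul(Add(Function('h')(Function('R')(-1, 3)), 67), -53) = Mul(Add(Mul(10, Pow(Add(-2, Mul(5, 3, -1)), -1)), 67), -53) = Mul(Add(Mul(10, Pow(Add(-2, -15), -1)), 67), -53) = Mul(Add(Mul(10, Pow(-17, -1)), 67), -53) = Mul(Add(Mul(10, Rational(-1, 17)), 67), -53) = Mul(Add(Rational(-10, 17), 67), -53) = Mul(Rational(1129, 17), -53) = Rational(-59837, 17)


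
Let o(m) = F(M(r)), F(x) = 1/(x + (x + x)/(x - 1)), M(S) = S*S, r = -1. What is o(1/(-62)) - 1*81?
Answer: -81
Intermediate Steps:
M(S) = S**2
F(x) = 1/(x + 2*x/(-1 + x)) (F(x) = 1/(x + (2*x)/(-1 + x)) = 1/(x + 2*x/(-1 + x)))
o(m) = 0 (o(m) = (-1 + (-1)**2)/(((-1)**2)*(1 + (-1)**2)) = (-1 + 1)/(1*(1 + 1)) = 1*0/2 = 1*(1/2)*0 = 0)
o(1/(-62)) - 1*81 = 0 - 1*81 = 0 - 81 = -81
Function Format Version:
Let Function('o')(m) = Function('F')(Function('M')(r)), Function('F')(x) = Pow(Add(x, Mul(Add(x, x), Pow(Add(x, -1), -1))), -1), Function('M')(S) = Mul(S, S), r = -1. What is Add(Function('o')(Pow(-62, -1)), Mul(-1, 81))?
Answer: -81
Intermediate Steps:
Function('M')(S) = Pow(S, 2)
Function('F')(x) = Pow(Add(x, Mul(2, x, Pow(Add(-1, x), -1))), -1) (Function('F')(x) = Pow(Add(x, Mul(Mul(2, x), Pow(Add(-1, x), -1))), -1) = Pow(Add(x, Mul(2, x, Pow(Add(-1, x), -1))), -1))
Function('o')(m) = 0 (Function('o')(m) = Mul(Pow(Pow(-1, 2), -1), Pow(Add(1, Pow(-1, 2)), -1), Add(-1, Pow(-1, 2))) = Mul(Pow(1, -1), Pow(Add(1, 1), -1), Add(-1, 1)) = Mul(1, Pow(2, -1), 0) = Mul(1, Rational(1, 2), 0) = 0)
Add(Function('o')(Pow(-62, -1)), Mul(-1, 81)) = Add(0, Mul(-1, 81)) = Add(0, -81) = -81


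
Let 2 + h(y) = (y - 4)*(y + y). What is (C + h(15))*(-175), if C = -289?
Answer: -6825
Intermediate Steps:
h(y) = -2 + 2*y*(-4 + y) (h(y) = -2 + (y - 4)*(y + y) = -2 + (-4 + y)*(2*y) = -2 + 2*y*(-4 + y))
(C + h(15))*(-175) = (-289 + (-2 - 8*15 + 2*15²))*(-175) = (-289 + (-2 - 120 + 2*225))*(-175) = (-289 + (-2 - 120 + 450))*(-175) = (-289 + 328)*(-175) = 39*(-175) = -6825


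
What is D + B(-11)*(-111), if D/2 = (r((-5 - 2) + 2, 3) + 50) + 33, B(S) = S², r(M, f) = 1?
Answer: -13263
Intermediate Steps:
D = 168 (D = 2*((1 + 50) + 33) = 2*(51 + 33) = 2*84 = 168)
D + B(-11)*(-111) = 168 + (-11)²*(-111) = 168 + 121*(-111) = 168 - 13431 = -13263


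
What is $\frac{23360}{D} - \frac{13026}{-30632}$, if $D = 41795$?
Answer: $\frac{125998519}{128026444} \approx 0.98416$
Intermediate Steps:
$\frac{23360}{D} - \frac{13026}{-30632} = \frac{23360}{41795} - \frac{13026}{-30632} = 23360 \cdot \frac{1}{41795} - - \frac{6513}{15316} = \frac{4672}{8359} + \frac{6513}{15316} = \frac{125998519}{128026444}$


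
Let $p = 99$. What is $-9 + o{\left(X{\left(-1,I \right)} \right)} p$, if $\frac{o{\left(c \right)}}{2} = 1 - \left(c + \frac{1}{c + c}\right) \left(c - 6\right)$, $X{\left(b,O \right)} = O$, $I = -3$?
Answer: $-5454$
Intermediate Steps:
$o{\left(c \right)} = 2 - 2 \left(-6 + c\right) \left(c + \frac{1}{2 c}\right)$ ($o{\left(c \right)} = 2 \left(1 - \left(c + \frac{1}{c + c}\right) \left(c - 6\right)\right) = 2 \left(1 - \left(c + \frac{1}{2 c}\right) \left(-6 + c\right)\right) = 2 \left(1 - \left(-6 + c\right) \left(c + \frac{1}{2 c}\right)\right) = 2 - 2 \left(-6 + c\right) \left(c + \frac{1}{2 c}\right)$)
$-9 + o{\left(X{\left(-1,I \right)} \right)} p = -9 + \left(1 - 2 \left(-3\right)^{2} + \frac{6}{-3} + 12 \left(-3\right)\right) 99 = -9 + \left(1 - 18 + 6 \left(- \frac{1}{3}\right) - 36\right) 99 = -9 + \left(1 - 18 - 2 - 36\right) 99 = -9 - 5445 = -5454$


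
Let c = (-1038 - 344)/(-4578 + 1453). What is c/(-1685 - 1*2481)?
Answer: -691/6509375 ≈ -0.00010615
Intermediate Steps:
c = 1382/3125 (c = -1382/(-3125) = -1382*(-1/3125) = 1382/3125 ≈ 0.44224)
c/(-1685 - 1*2481) = 1382/(3125*(-1685 - 1*2481)) = 1382/(3125*(-1685 - 2481)) = (1382/3125)/(-4166) = (1382/3125)*(-1/4166) = -691/6509375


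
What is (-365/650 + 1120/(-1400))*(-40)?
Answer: 708/13 ≈ 54.462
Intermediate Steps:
(-365/650 + 1120/(-1400))*(-40) = (-365*1/650 + 1120*(-1/1400))*(-40) = (-73/130 - 4/5)*(-40) = -177/130*(-40) = 708/13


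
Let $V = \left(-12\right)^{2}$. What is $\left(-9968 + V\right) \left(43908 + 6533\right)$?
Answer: $-495532384$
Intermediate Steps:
$V = 144$
$\left(-9968 + V\right) \left(43908 + 6533\right) = \left(-9968 + 144\right) \left(43908 + 6533\right) = \left(-9824\right) 50441 = -495532384$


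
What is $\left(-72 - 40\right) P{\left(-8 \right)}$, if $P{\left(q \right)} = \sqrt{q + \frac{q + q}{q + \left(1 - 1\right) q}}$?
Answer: $- 112 i \sqrt{6} \approx - 274.34 i$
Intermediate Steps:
$P{\left(q \right)} = \sqrt{2 + q}$ ($P{\left(q \right)} = \sqrt{q + \frac{2 q}{q + 0 q}} = \sqrt{q + \frac{2 q}{q + 0}} = \sqrt{q + \frac{2 q}{q}} = \sqrt{q + 2} = \sqrt{2 + q}$)
$\left(-72 - 40\right) P{\left(-8 \right)} = \left(-72 - 40\right) \sqrt{2 - 8} = - 112 \sqrt{-6} = - 112 i \sqrt{6}$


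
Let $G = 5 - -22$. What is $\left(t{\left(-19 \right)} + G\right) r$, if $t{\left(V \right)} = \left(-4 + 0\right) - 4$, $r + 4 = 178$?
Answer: $3306$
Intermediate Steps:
$r = 174$ ($r = -4 + 178 = 174$)
$t{\left(V \right)} = -8$ ($t{\left(V \right)} = -4 - 4 = -8$)
$G = 27$ ($G = 5 + 22 = 27$)
$\left(t{\left(-19 \right)} + G\right) r = \left(-8 + 27\right) 174 = 19 \cdot 174 = 3306$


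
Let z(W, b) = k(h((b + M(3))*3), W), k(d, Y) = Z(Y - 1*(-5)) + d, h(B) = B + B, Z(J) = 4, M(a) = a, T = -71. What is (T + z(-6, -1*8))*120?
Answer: -11640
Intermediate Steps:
h(B) = 2*B
k(d, Y) = 4 + d
z(W, b) = 22 + 6*b (z(W, b) = 4 + 2*((b + 3)*3) = 4 + 2*((3 + b)*3) = 4 + 2*(9 + 3*b) = 4 + (18 + 6*b) = 22 + 6*b)
(T + z(-6, -1*8))*120 = (-71 + (22 + 6*(-1*8)))*120 = (-71 + (22 + 6*(-8)))*120 = (-71 + (22 - 48))*120 = (-71 - 26)*120 = -97*120 = -11640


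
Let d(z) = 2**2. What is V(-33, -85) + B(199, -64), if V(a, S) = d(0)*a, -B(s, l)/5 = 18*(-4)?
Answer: 228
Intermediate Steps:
B(s, l) = 360 (B(s, l) = -90*(-4) = -5*(-72) = 360)
d(z) = 4
V(a, S) = 4*a
V(-33, -85) + B(199, -64) = 4*(-33) + 360 = -132 + 360 = 228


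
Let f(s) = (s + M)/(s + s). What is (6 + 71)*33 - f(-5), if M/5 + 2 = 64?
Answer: 5143/2 ≈ 2571.5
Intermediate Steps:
M = 310 (M = -10 + 5*64 = -10 + 320 = 310)
f(s) = (310 + s)/(2*s) (f(s) = (s + 310)/(s + s) = (310 + s)/((2*s)) = (310 + s)*(1/(2*s)) = (310 + s)/(2*s))
(6 + 71)*33 - f(-5) = (6 + 71)*33 - (310 - 5)/(2*(-5)) = 77*33 - (-1)*305/(2*5) = 2541 - 1*(-61/2) = 2541 + 61/2 = 5143/2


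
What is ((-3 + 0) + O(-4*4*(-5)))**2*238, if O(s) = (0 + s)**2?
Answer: 9739342942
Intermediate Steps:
O(s) = s**2
((-3 + 0) + O(-4*4*(-5)))**2*238 = ((-3 + 0) + (-4*4*(-5))**2)**2*238 = (-3 + (-16*(-5))**2)**2*238 = (-3 + 80**2)**2*238 = (-3 + 6400)**2*238 = 6397**2*238 = 40921609*238 = 9739342942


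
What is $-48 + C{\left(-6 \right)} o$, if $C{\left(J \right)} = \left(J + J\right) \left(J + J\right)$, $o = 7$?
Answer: $960$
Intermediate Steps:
$C{\left(J \right)} = 4 J^{2}$ ($C{\left(J \right)} = 2 J 2 J = 4 J^{2}$)
$-48 + C{\left(-6 \right)} o = -48 + 4 \left(-6\right)^{2} \cdot 7 = -48 + 4 \cdot 36 \cdot 7 = -48 + 144 \cdot 7 = -48 + 1008 = 960$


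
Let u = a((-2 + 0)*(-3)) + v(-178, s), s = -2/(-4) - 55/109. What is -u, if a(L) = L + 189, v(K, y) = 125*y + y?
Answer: -21192/109 ≈ -194.42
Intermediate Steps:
s = -1/218 (s = -2*(-1/4) - 55*1/109 = 1/2 - 55/109 = -1/218 ≈ -0.0045872)
v(K, y) = 126*y
a(L) = 189 + L
u = 21192/109 (u = (189 + (-2 + 0)*(-3)) + 126*(-1/218) = (189 - 2*(-3)) - 63/109 = (189 + 6) - 63/109 = 195 - 63/109 = 21192/109 ≈ 194.42)
-u = -1*21192/109 = -21192/109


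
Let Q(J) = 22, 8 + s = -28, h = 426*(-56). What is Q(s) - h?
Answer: 23878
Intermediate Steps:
h = -23856
s = -36 (s = -8 - 28 = -36)
Q(s) - h = 22 - 1*(-23856) = 22 + 23856 = 23878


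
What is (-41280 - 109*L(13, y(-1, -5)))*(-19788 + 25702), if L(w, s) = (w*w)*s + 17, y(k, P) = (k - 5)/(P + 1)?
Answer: -418501253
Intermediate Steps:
y(k, P) = (-5 + k)/(1 + P)
L(w, s) = 17 + s*w² (L(w, s) = w²*s + 17 = s*w² + 17 = 17 + s*w²)
(-41280 - 109*L(13, y(-1, -5)))*(-19788 + 25702) = (-41280 - 109*(17 + ((-5 - 1)/(1 - 5))*13²))*(-19788 + 25702) = (-41280 - 109*(17 + (-6/(-4))*169))*5914 = (-41280 - 109*(17 - ¼*(-6)*169))*5914 = (-41280 - 109*(17 + (3/2)*169))*5914 = (-41280 - 109*(17 + 507/2))*5914 = (-41280 - 109*541/2)*5914 = (-41280 - 58969/2)*5914 = -141529/2*5914 = -418501253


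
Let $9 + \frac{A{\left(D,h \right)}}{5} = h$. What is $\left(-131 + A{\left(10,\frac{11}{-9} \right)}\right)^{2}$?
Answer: $\frac{2686321}{81} \approx 33164.0$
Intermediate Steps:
$A{\left(D,h \right)} = -45 + 5 h$
$\left(-131 + A{\left(10,\frac{11}{-9} \right)}\right)^{2} = \left(-131 - \left(45 - 5 \frac{11}{-9}\right)\right)^{2} = \left(-131 - \left(45 - 5 \cdot 11 \left(- \frac{1}{9}\right)\right)\right)^{2} = \left(-131 + \left(-45 + 5 \left(- \frac{11}{9}\right)\right)\right)^{2} = \left(-131 - \frac{460}{9}\right)^{2} = \left(- \frac{1639}{9}\right)^{2} = \frac{2686321}{81}$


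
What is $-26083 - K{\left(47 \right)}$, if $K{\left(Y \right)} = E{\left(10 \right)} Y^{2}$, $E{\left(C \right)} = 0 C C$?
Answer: $-26083$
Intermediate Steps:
$E{\left(C \right)} = 0$ ($E{\left(C \right)} = 0 C = 0$)
$K{\left(Y \right)} = 0$ ($K{\left(Y \right)} = 0 Y^{2} = 0$)
$-26083 - K{\left(47 \right)} = -26083 - 0 = -26083 + 0 = -26083$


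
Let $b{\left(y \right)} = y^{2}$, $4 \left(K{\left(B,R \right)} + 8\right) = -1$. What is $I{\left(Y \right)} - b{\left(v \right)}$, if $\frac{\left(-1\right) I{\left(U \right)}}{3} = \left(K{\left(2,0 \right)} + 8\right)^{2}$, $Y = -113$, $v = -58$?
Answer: $- \frac{53827}{16} \approx -3364.2$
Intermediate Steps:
$K{\left(B,R \right)} = - \frac{33}{4}$ ($K{\left(B,R \right)} = -8 + \frac{1}{4} \left(-1\right) = -8 - \frac{1}{4} = - \frac{33}{4}$)
$I{\left(U \right)} = - \frac{3}{16}$ ($I{\left(U \right)} = - 3 \left(- \frac{33}{4} + 8\right)^{2} = - 3 \left(- \frac{1}{4}\right)^{2} = \left(-3\right) \frac{1}{16} = - \frac{3}{16}$)
$I{\left(Y \right)} - b{\left(v \right)} = - \frac{3}{16} - \left(-58\right)^{2} = - \frac{3}{16} - 3364 = - \frac{53827}{16}$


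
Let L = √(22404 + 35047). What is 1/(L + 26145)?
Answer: 26145/683503574 - √57451/683503574 ≈ 3.7901e-5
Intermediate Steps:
L = √57451 ≈ 239.69
1/(L + 26145) = 1/(√57451 + 26145) = 1/(26145 + √57451)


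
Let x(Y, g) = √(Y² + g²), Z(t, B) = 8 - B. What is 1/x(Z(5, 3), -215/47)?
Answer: 47*√4058/20290 ≈ 0.14756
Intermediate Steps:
1/x(Z(5, 3), -215/47) = 1/(√((8 - 1*3)² + (-215/47)²)) = 1/(√((8 - 3)² + (-215*1/47)²)) = 1/(√(5² + (-215/47)²)) = 1/(√(25 + 46225/2209)) = 1/(√(101450/2209)) = 1/(5*√4058/47) = 47*√4058/20290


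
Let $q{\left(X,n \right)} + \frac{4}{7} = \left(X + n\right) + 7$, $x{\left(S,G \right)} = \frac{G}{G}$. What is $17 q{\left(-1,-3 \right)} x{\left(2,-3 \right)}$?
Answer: $\frac{289}{7} \approx 41.286$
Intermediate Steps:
$x{\left(S,G \right)} = 1$
$q{\left(X,n \right)} = \frac{45}{7} + X + n$ ($q{\left(X,n \right)} = - \frac{4}{7} + \left(\left(X + n\right) + 7\right) = - \frac{4}{7} + \left(7 + X + n\right) = \frac{45}{7} + X + n$)
$17 q{\left(-1,-3 \right)} x{\left(2,-3 \right)} = 17 \left(\frac{45}{7} - 1 - 3\right) 1 = 17 \cdot \frac{17}{7} \cdot 1 = \frac{289}{7} \cdot 1 = \frac{289}{7}$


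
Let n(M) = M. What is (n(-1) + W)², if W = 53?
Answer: 2704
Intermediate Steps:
(n(-1) + W)² = (-1 + 53)² = 52² = 2704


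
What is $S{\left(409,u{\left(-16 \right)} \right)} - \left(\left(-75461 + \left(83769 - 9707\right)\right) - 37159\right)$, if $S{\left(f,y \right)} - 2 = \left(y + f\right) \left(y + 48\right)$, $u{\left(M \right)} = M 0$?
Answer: $58192$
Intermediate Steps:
$u{\left(M \right)} = 0$
$S{\left(f,y \right)} = 2 + \left(48 + y\right) \left(f + y\right)$ ($S{\left(f,y \right)} = 2 + \left(y + f\right) \left(y + 48\right) = 2 + \left(f + y\right) \left(48 + y\right) = 2 + \left(48 + y\right) \left(f + y\right)$)
$S{\left(409,u{\left(-16 \right)} \right)} - \left(\left(-75461 + \left(83769 - 9707\right)\right) - 37159\right) = \left(2 + 0^{2} + 48 \cdot 409 + 48 \cdot 0 + 409 \cdot 0\right) - \left(\left(-75461 + \left(83769 - 9707\right)\right) - 37159\right) = \left(2 + 0 + 19632 + 0 + 0\right) - \left(\left(-75461 + 74062\right) - 37159\right) = 19634 - \left(-1399 - 37159\right) = 19634 - -38558 = 19634 + 38558 = 58192$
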